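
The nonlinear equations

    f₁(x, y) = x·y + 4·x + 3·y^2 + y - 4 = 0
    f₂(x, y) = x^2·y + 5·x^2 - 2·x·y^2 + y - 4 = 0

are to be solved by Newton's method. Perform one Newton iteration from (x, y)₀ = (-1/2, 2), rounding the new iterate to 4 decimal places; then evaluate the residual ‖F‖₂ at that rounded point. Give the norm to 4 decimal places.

1.1390

At (-1/2, 2): F = (7.0000, 3.7500).
Jacobian J = [[y + 4, x + 6·y + 1], [2·x·y + 10·x - 2·y^2, x^2 - 4·x·y + 1]].
At the point, J = [[6.0000, 12.5000], [-15.0000, 5.2500]] (det J = 219.0000).
Solving J·Δ = −F gives Δ = (0.0462, -0.5822).
Then the next iterate is (x, y)₁ = (-0.4538, 1.4178).
Re-evaluating at (-0.4538, 1.4178): F = (0.989673, 0.563864), so ‖F‖₂ = 1.1390.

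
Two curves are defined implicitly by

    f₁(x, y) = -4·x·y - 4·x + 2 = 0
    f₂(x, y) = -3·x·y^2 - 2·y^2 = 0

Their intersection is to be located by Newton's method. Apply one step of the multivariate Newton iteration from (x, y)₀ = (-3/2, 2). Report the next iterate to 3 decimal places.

At (-3/2, 2): F = (20.000, 10.000).
Jacobian J = [[-4·y - 4, -4·x], [-3·y^2, -6·x·y - 4·y]].
At the point, J = [[-12.000, 6.000], [-12.000, 10.000]] (det J = -48.000).
Solving J·Δ = −F gives Δ = (2.917, 2.500).
Then the next iterate is (x, y)₁ = (1.417, 4.500).

(1.417, 4.500)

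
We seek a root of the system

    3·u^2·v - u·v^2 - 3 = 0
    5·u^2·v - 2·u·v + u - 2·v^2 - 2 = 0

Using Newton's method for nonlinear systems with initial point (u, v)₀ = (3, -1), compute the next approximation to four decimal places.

(4.3378, 0.7703)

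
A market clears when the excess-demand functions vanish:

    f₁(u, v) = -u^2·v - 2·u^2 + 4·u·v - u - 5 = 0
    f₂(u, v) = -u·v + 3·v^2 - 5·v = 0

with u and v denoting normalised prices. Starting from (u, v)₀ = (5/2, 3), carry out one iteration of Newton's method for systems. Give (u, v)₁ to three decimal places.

(1.699, 2.343)

At (5/2, 3): F = (-8.750, 4.500).
Jacobian J = [[-2·u·v - 4·u + 4·v - 1, -u^2 + 4·u], [-v, -u + 6·v - 5]].
At the point, J = [[-14.000, 3.750], [-3.000, 10.500]] (det J = -135.750).
Solving J·Δ = −F gives Δ = (-0.801, -0.657).
Then the next iterate is (u, v)₁ = (1.699, 2.343).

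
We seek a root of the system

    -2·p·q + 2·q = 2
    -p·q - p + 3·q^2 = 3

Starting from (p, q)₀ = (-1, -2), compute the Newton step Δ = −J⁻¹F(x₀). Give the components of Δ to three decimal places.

At (-1, -2): F = (-10.000, 8.000).
Jacobian J = [[-2·q, -2·p + 2], [-q - 1, -p + 6·q]].
At the point, J = [[4.000, 4.000], [1.000, -11.000]] (det J = -48.000).
Solving J·Δ = −F gives Δ = (1.625, 0.875).

(1.625, 0.875)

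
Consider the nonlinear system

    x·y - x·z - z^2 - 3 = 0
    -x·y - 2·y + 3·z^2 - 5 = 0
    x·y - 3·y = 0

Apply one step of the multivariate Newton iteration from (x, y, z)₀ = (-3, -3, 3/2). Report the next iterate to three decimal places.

(-3.250, 0.125, 1.375)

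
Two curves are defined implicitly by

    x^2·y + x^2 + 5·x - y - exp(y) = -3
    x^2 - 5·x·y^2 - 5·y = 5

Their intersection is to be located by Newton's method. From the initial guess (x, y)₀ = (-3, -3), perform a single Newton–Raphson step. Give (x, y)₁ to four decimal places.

(-1.8877, -1.9761)

At (-3, -3): F = (-27.049787, 154.0000).
Jacobian J = [[2·x·y + 2·x + 5, x^2 - exp(y) - 1], [2·x - 5·y^2, -10·x·y - 5]].
At the point, J = [[17.0000, 7.950213], [-51.0000, -95.0000]] (det J = -1209.539140).
Solving J·Δ = −F gives Δ = (1.1123, 1.0239).
Then the next iterate is (x, y)₁ = (-1.8877, -1.9761).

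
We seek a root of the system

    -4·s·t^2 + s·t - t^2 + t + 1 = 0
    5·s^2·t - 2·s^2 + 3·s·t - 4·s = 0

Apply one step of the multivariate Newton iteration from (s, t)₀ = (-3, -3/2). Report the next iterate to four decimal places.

(-2.1929, -0.9207)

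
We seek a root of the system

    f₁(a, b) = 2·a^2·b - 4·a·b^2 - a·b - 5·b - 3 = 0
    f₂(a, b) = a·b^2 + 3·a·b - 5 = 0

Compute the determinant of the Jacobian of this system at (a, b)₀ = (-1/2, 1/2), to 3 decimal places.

J = [[4·a·b - 4·b^2 - b, 2·a^2 - 8·a·b - a - 5], [b^2 + 3·b, 2·a·b + 3·a]].
At the point, J = [[-2.500, -2.000], [1.750, -2.000]].
det J = 8.500.

8.500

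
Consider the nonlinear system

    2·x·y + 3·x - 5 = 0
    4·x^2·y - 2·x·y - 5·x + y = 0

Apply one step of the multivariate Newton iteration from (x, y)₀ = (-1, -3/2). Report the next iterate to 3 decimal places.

(1.300, -4.000)

At (-1, -3/2): F = (-5.000, -5.500).
Jacobian J = [[2·y + 3, 2·x], [8·x·y - 2·y - 5, 4·x^2 - 2·x + 1]].
At the point, J = [[0.000, -2.000], [10.000, 7.000]] (det J = 20.000).
Solving J·Δ = −F gives Δ = (2.300, -2.500).
Then the next iterate is (x, y)₁ = (1.300, -4.000).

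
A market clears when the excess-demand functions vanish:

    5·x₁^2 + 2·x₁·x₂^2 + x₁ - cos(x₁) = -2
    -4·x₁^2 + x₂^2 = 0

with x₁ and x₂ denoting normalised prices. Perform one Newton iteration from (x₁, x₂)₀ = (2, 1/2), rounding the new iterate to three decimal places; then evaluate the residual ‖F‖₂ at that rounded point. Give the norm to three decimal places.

8.160

At (2, 1/2): F = (25.41615, -15.750).
Jacobian J = [[10·x₁ + 2·x₂^2 + sin(x₁) + 1, 4·x₁·x₂], [-8·x₁, 2·x₂]].
At the point, J = [[22.40930, 4.000], [-16.000, 1.000]] (det J = 86.40930).
Solving J·Δ = −F gives Δ = (-1.023, -0.622).
Then the next iterate is (x₁, x₂)₁ = (0.977, -0.122).
Re-evaluating at (0.977, -0.122): F = (7.21922, -3.80323), so ‖F‖₂ = 8.160.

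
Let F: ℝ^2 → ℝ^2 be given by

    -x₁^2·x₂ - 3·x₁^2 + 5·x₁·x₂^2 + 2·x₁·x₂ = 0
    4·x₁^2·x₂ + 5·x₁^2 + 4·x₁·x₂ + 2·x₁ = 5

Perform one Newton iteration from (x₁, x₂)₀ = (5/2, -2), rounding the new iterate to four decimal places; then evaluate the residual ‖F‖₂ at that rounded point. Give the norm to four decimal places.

At (5/2, -2): F = (33.7500, -38.7500).
Jacobian J = [[-2·x₁·x₂ - 6·x₁ + 5·x₂^2 + 2·x₂, -x₁^2 + 10·x₁·x₂ + 2·x₁], [8·x₁·x₂ + 10·x₁ + 4·x₂ + 2, 4·x₁^2 + 4·x₁]].
At the point, J = [[11.0000, -51.2500], [-21.0000, 35.0000]] (det J = -691.2500).
Solving J·Δ = −F gives Δ = (-1.1641, 0.4087).
Then the next iterate is (x₁, x₂)₁ = (1.3359, -1.5913).
Re-evaluating at (1.3359, -1.5913): F = (10.148426, -13.267846), so ‖F‖₂ = 16.7041.

16.7041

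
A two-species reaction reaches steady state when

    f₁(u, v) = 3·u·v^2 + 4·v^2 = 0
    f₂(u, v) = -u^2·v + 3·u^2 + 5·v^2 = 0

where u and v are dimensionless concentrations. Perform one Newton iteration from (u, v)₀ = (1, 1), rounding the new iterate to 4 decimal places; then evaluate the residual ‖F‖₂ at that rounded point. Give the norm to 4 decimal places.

At (1, 1): F = (7.0000, 7.0000).
Jacobian J = [[3·v^2, 6·u·v + 8·v], [-2·u·v + 6·u, -u^2 + 10·v]].
At the point, J = [[3.0000, 14.0000], [4.0000, 9.0000]] (det J = -29.0000).
Solving J·Δ = −F gives Δ = (-1.2069, -0.2414).
Then the next iterate is (u, v)₁ = (-0.2069, 0.7586).
Re-evaluating at (-0.2069, 0.7586): F = (1.944699, 2.973319), so ‖F‖₂ = 3.5528.

3.5528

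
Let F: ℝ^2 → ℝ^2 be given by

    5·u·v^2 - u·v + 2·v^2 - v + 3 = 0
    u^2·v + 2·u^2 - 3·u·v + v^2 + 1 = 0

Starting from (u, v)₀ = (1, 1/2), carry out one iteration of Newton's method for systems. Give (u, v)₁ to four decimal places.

(0.1781, -0.1267)

At (1, 1/2): F = (3.7500, 2.2500).
Jacobian J = [[5·v^2 - v, 10·u·v - u + 4·v - 1], [2·u·v + 4·u - 3·v, u^2 - 3·u + 2·v]].
At the point, J = [[0.7500, 5.0000], [3.5000, -1.0000]] (det J = -18.2500).
Solving J·Δ = −F gives Δ = (-0.8219, -0.6267).
Then the next iterate is (u, v)₁ = (0.1781, -0.1267).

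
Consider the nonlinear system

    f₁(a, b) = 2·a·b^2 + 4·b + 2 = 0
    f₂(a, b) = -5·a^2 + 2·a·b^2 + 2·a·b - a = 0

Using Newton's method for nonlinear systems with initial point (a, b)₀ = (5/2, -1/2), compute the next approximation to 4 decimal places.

(1.1792, 0.0896)

At (5/2, -1/2): F = (1.2500, -35.0000).
Jacobian J = [[2·b^2, 4·a·b + 4], [-10·a + 2·b^2 + 2·b - 1, 4·a·b + 2·a]].
At the point, J = [[0.5000, -1.0000], [-26.5000, 0.0000]] (det J = -26.5000).
Solving J·Δ = −F gives Δ = (-1.3208, 0.5896).
Then the next iterate is (a, b)₁ = (1.1792, 0.0896).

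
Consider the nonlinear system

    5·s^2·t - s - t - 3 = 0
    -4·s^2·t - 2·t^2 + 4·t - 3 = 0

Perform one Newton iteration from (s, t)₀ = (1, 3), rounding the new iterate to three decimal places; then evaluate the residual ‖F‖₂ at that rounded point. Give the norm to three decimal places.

6.166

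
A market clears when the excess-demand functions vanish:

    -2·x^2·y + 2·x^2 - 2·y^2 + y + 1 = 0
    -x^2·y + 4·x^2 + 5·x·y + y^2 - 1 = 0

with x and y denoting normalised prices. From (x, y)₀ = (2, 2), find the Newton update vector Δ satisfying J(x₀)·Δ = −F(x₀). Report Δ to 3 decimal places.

(-1.763, 0.074)

At (2, 2): F = (-13.000, 31.000).
Jacobian J = [[-4·x·y + 4·x, -2·x^2 - 4·y + 1], [-2·x·y + 8·x + 5·y, -x^2 + 5·x + 2·y]].
At the point, J = [[-8.000, -15.000], [18.000, 10.000]] (det J = 190.000).
Solving J·Δ = −F gives Δ = (-1.763, 0.074).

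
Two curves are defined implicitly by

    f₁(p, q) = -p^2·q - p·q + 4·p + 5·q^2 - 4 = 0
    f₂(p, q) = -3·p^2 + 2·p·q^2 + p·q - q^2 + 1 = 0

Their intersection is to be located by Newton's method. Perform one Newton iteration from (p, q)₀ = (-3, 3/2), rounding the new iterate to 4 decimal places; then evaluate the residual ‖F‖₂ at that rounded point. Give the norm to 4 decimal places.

At (-3, 3/2): F = (-13.7500, -46.2500).
Jacobian J = [[-2·p·q - q + 4, -p^2 - p + 10·q], [-6·p + 2·q^2 + q, 4·p·q + p - 2·q]].
At the point, J = [[11.5000, 9.0000], [24.0000, -24.0000]] (det J = -492.0000).
Solving J·Δ = −F gives Δ = (1.5168, -0.4103).
Then the next iterate is (p, q)₁ = (-1.4832, 1.0897).
Re-evaluating at (-1.4832, 1.0897): F = (-4.776538, -11.925776), so ‖F‖₂ = 12.8468.

12.8468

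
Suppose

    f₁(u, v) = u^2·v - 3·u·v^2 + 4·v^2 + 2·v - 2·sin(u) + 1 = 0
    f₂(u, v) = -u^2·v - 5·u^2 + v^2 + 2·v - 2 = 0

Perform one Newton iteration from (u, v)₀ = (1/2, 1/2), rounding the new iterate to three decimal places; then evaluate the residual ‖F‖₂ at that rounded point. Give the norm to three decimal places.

At (1/2, 1/2): F = (1.79115, -2.125).
Jacobian J = [[2·u·v - 3·v^2 - 2·cos(u), u^2 - 6·u·v + 8·v + 2], [-2·u·v - 10·u, -u^2 + 2·v + 2]].
At the point, J = [[-2.00517, 4.750], [-5.500, 2.750]] (det J = 20.61080).
Solving J·Δ = −F gives Δ = (-0.729, -0.685).
Then the next iterate is (u, v)₁ = (-0.229, -0.185).
Re-evaluating at (-0.229, -0.185): F = (1.23472, -2.58828), so ‖F‖₂ = 2.868.

2.868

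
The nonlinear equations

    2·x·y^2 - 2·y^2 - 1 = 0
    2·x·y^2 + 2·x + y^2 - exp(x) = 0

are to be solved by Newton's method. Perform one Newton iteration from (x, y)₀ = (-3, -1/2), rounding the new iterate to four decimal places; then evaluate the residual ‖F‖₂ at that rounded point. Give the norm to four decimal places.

At (-3, -1/2): F = (-3.0000, -7.299787).
Jacobian J = [[2·y^2, 4·x·y - 4·y], [2·y^2 - exp(x) + 2, 4·x·y + 2·y]].
At the point, J = [[0.5000, 8.0000], [2.450213, 5.0000]] (det J = -17.101703).
Solving J·Δ = −F gives Δ = (2.5377, 0.2164).
Then the next iterate is (x, y)₁ = (-0.4623, -0.2836).
Re-evaluating at (-0.4623, -0.2836): F = (-1.235223, -1.548369), so ‖F‖₂ = 1.9807.

1.9807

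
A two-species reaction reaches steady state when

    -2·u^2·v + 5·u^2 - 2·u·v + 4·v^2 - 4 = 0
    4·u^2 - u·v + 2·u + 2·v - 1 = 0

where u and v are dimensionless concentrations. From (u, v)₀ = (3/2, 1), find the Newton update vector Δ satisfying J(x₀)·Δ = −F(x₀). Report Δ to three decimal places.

At (3/2, 1): F = (3.750, 11.500).
Jacobian J = [[-4·u·v + 10·u - 2·v, -2·u^2 - 2·u + 8·v], [8·u - v + 2, -u + 2]].
At the point, J = [[7.000, 0.500], [13.000, 0.500]] (det J = -3.000).
Solving J·Δ = −F gives Δ = (-1.292, 10.583).

(-1.292, 10.583)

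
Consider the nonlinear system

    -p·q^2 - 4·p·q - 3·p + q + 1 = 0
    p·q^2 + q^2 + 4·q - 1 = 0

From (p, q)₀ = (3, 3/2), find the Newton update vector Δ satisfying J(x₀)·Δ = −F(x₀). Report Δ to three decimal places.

At (3, 3/2): F = (-31.250, 14.000).
Jacobian J = [[-q^2 - 4·q - 3, -2·p·q - 4·p + 1], [q^2, 2·p·q + 2·q + 4]].
At the point, J = [[-11.250, -20.000], [2.250, 16.000]] (det J = -135.000).
Solving J·Δ = −F gives Δ = (-1.630, -0.646).

(-1.630, -0.646)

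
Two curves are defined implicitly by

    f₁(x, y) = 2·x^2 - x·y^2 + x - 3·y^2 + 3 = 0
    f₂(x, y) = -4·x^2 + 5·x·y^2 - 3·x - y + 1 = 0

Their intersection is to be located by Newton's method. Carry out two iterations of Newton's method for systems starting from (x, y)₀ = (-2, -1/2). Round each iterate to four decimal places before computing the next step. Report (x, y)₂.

(-0.5298, -1.0643)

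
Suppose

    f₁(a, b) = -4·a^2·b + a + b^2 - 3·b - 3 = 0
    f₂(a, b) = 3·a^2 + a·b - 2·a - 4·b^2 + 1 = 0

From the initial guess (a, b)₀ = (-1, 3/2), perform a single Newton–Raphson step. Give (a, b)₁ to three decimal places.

At (-1, 3/2): F = (-12.250, -4.500).
Jacobian J = [[-8·a·b + 1, -4·a^2 + 2·b - 3], [6·a + b - 2, a - 8·b]].
At the point, J = [[13.000, -4.000], [-6.500, -13.000]] (det J = -195.000).
Solving J·Δ = −F gives Δ = (0.724, -0.708).
Then the next iterate is (a, b)₁ = (-0.276, 0.792).

(-0.276, 0.792)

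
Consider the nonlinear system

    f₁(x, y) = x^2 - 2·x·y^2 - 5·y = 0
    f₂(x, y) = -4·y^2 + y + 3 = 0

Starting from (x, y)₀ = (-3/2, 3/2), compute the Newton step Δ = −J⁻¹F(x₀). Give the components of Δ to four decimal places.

(-0.0182, -0.4091)

At (-3/2, 3/2): F = (1.5000, -4.5000).
Jacobian J = [[2·x - 2·y^2, -4·x·y - 5], [0, -8·y + 1]].
At the point, J = [[-7.5000, 4.0000], [0.0000, -11.0000]] (det J = 82.5000).
Solving J·Δ = −F gives Δ = (-0.0182, -0.4091).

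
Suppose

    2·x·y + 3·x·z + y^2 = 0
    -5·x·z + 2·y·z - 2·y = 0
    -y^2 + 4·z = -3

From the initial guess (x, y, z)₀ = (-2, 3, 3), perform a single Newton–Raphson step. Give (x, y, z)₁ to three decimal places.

(-1.333, 2.714, 1.071)

At (-2, 3, 3): F = (-21.000, 42.000, 6.000).
Jacobian J = [[2·y + 3·z, 2·x + 2·y, 3·x], [-5·z, 2·z - 2, -5·x + 2·y], [0, -2·y, 4]].
At the point, J = [[15.000, 2.000, -6.000], [-15.000, 4.000, 16.000], [0.000, -6.000, 4.000]] (det J = 1260.000).
Solving J·Δ = −F gives Δ = (0.667, -0.286, -1.929).
Then the next iterate is (x, y, z)₁ = (-1.333, 2.714, 1.071).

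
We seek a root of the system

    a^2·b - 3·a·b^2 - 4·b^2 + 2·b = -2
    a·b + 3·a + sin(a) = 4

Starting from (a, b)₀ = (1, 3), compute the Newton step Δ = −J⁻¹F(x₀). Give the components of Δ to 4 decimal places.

At (1, 3): F = (-52.0000, 2.841471).
Jacobian J = [[2·a·b - 3·b^2, a^2 - 6·a·b - 8·b + 2], [b + cos(a) + 3, a]].
At the point, J = [[-21.0000, -39.0000], [6.540302, 1.0000]] (det J = 234.071790).
Solving J·Δ = −F gives Δ = (-0.2513, -1.1980).

(-0.2513, -1.1980)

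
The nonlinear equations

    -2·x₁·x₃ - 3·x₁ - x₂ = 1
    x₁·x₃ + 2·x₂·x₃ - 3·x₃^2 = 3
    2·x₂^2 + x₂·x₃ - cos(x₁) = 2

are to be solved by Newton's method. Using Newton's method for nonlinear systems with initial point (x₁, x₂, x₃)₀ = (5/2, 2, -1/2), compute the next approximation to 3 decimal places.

At (5/2, 2, -1/2): F = (-8.000, -7.000, 5.80114).
Jacobian J = [[-2·x₃ - 3, -1, -2·x₁], [x₃, 2·x₃, x₁ + 2·x₂ - 6·x₃], [sin(x₁), 4·x₂ + x₃, x₂]].
At the point, J = [[-2.000, -1.000, -5.000], [-0.500, -1.000, 9.500], [0.59847, 7.500, 2.000]] (det J = 155.57215).
Solving J·Δ = −F gives Δ = (-4.823, -0.503, 0.430).
Then the next iterate is (x₁, x₂, x₃)₁ = (-2.323, 1.497, -0.070).

(-2.323, 1.497, -0.070)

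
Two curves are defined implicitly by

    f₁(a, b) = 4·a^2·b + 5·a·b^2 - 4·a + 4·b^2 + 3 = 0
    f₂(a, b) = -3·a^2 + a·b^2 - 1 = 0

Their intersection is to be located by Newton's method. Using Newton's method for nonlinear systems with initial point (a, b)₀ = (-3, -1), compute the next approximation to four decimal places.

(-1.3130, -1.1754)

At (-3, -1): F = (-32.0000, -31.0000).
Jacobian J = [[8·a·b + 5·b^2 - 4, 4·a^2 + 10·a·b + 8·b], [-6·a + b^2, 2·a·b]].
At the point, J = [[25.0000, 58.0000], [19.0000, 6.0000]] (det J = -952.0000).
Solving J·Δ = −F gives Δ = (1.6870, -0.1754).
Then the next iterate is (a, b)₁ = (-1.3130, -1.1754).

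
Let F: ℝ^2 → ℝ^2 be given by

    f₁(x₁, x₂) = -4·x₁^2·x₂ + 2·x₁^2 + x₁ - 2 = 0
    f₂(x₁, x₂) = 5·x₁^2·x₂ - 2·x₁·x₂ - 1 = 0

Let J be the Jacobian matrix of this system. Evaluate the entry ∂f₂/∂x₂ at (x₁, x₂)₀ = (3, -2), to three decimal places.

∂f₂/∂x₂ = 5·x₁^2 - 2·x₁.
At (3, -2) this is 39.000.

39.000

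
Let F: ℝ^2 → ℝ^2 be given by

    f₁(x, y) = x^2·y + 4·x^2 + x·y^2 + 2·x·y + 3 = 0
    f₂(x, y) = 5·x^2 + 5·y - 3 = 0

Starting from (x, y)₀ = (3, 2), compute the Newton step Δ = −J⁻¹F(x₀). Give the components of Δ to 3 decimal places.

At (3, 2): F = (81.000, 52.000).
Jacobian J = [[2·x·y + 8·x + y^2 + 2·y, x^2 + 2·x·y + 2·x], [10·x, 5]].
At the point, J = [[44.000, 27.000], [30.000, 5.000]] (det J = -590.000).
Solving J·Δ = −F gives Δ = (-1.693, -0.241).

(-1.693, -0.241)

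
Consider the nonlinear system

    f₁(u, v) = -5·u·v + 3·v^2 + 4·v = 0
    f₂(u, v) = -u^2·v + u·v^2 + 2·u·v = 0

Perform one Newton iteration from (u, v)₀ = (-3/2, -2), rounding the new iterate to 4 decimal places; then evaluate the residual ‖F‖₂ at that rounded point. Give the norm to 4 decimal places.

34.2907

At (-3/2, -2): F = (-11.0000, 4.5000).
Jacobian J = [[-5·v, -5·u + 6·v + 4], [-2·u·v + v^2 + 2·v, -u^2 + 2·u·v + 2·u]].
At the point, J = [[10.0000, -0.5000], [-6.0000, 0.7500]] (det J = 4.5000).
Solving J·Δ = −F gives Δ = (1.3333, 4.6667).
Then the next iterate is (u, v)₁ = (-0.1667, 2.6667).
Re-evaluating at (-0.1667, 2.6667): F = (34.223361, -2.148634), so ‖F‖₂ = 34.2907.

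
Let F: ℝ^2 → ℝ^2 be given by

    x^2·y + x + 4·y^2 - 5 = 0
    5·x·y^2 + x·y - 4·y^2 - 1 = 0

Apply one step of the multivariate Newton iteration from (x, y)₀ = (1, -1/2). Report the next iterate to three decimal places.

At (1, -1/2): F = (-3.500, -1.250).
Jacobian J = [[2·x·y + 1, x^2 + 8·y], [5·y^2 + y, 10·x·y + x - 8·y]].
At the point, J = [[0.000, -3.000], [0.750, 0.000]] (det J = 2.250).
Solving J·Δ = −F gives Δ = (1.667, -1.167).
Then the next iterate is (x, y)₁ = (2.667, -1.667).

(2.667, -1.667)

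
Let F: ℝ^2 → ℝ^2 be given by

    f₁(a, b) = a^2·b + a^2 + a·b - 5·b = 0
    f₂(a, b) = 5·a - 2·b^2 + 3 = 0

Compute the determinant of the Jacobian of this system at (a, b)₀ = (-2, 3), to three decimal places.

171.000

J = [[2·a·b + 2·a + b, a^2 + a - 5], [5, -4·b]].
At the point, J = [[-13.000, -3.000], [5.000, -12.000]].
det J = 171.000.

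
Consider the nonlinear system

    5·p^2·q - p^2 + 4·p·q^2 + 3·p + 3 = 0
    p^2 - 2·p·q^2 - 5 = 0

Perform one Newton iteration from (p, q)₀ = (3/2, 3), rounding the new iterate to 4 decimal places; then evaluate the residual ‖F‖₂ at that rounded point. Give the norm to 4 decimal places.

At (3/2, 3): F = (93.0000, -29.7500).
Jacobian J = [[10·p·q - 2·p + 4·q^2 + 3, 5·p^2 + 8·p·q], [2·p - 2·q^2, -4·p·q]].
At the point, J = [[81.0000, 47.2500], [-15.0000, -18.0000]] (det J = -749.2500).
Solving J·Δ = −F gives Δ = (-0.3581, -1.3544).
Then the next iterate is (p, q)₁ = (1.1419, 1.6456).
Re-evaluating at (1.1419, 1.6456): F = (28.219604, -9.880593), so ‖F‖₂ = 29.8994.

29.8994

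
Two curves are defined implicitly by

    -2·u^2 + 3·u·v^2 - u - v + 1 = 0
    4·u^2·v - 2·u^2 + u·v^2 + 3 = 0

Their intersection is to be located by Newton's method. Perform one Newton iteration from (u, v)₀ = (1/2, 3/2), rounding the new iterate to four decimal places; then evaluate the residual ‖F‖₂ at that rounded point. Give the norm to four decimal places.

8.9435

At (1/2, 3/2): F = (1.8750, 5.1250).
Jacobian J = [[-4·u + 3·v^2 - 1, 6·u·v - 1], [8·u·v - 4·u + v^2, 4·u^2 + 2·u·v]].
At the point, J = [[3.7500, 3.5000], [6.2500, 2.5000]] (det J = -12.5000).
Solving J·Δ = −F gives Δ = (-1.0600, 0.6000).
Then the next iterate is (u, v)₁ = (-0.5600, 2.1000).
Re-evaluating at (-0.5600, 2.1000): F = (-8.5760, 2.537440), so ‖F‖₂ = 8.9435.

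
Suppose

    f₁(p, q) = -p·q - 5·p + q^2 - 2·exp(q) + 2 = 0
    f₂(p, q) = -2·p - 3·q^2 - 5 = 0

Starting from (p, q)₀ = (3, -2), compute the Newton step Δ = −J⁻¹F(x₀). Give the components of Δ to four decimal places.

At (3, -2): F = (-3.270671, -23.0000).
Jacobian J = [[-q - 5, -p + 2·q - 2·exp(q)], [-2, -6·q]].
At the point, J = [[-3.0000, -7.270671], [-2.0000, 12.0000]] (det J = -50.541341).
Solving J·Δ = −F gives Δ = (-4.0852, 1.2358).

(-4.0852, 1.2358)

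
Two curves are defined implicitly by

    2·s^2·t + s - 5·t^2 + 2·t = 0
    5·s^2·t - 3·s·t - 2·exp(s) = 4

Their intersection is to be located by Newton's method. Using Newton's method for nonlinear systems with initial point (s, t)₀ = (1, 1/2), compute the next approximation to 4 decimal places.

At (1, 1/2): F = (1.7500, -8.436564).
Jacobian J = [[4·s·t + 1, 2·s^2 - 10·t + 2], [10·s·t - 3·t - 2·exp(s), 5·s^2 - 3·s]].
At the point, J = [[3.0000, -1.0000], [-1.936564, 2.0000]] (det J = 4.063436).
Solving J·Δ = −F gives Δ = (1.2149, 5.3946).
Then the next iterate is (s, t)₁ = (2.2149, 5.8946).

(2.2149, 5.8946)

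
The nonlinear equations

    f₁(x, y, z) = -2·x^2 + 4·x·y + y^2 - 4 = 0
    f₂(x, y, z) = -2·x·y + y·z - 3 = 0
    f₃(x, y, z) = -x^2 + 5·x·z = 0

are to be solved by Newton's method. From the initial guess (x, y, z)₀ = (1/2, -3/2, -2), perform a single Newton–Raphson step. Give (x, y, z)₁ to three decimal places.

At (1/2, -3/2, -2): F = (-5.250, 1.500, -5.250).
Jacobian J = [[-4·x + 4·y, 4·x + 2·y, 0], [-2·y, -2·x + z, y], [-2·x + 5·z, 0, 5·x]].
At the point, J = [[-8.000, -1.000, 0.000], [3.000, -3.000, -1.500], [-11.000, 0.000, 2.500]] (det J = 51.000).
Solving J·Δ = −F gives Δ = (-0.691, 0.279, -0.941).
Then the next iterate is (x, y, z)₁ = (-0.191, -1.221, -2.941).

(-0.191, -1.221, -2.941)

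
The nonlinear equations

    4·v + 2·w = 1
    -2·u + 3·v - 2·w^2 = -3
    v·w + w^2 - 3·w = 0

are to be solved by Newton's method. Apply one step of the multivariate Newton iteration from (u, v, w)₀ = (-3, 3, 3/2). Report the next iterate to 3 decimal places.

At (-3, 3, 3/2): F = (14.000, 13.500, 2.250).
Jacobian J = [[0, 4, 2], [-2, 3, -4·w], [0, w, v + 2·w - 3]].
At the point, J = [[0.000, 4.000, 2.000], [-2.000, 3.000, -6.000], [0.000, 1.500, 3.000]] (det J = 18.000).
Solving J·Δ = −F gives Δ = (-3.500, -4.167, 1.333).
Then the next iterate is (u, v, w)₁ = (-6.500, -1.167, 2.833).

(-6.500, -1.167, 2.833)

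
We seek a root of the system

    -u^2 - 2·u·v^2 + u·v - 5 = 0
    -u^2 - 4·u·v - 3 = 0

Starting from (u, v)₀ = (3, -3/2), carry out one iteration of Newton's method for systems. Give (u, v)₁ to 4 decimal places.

(1.2083, -1.0000)

At (3, -3/2): F = (-32.0000, 6.0000).
Jacobian J = [[-2·u - 2·v^2 + v, -4·u·v + u], [-2·u - 4·v, -4·u]].
At the point, J = [[-12.0000, 21.0000], [0.0000, -12.0000]] (det J = 144.0000).
Solving J·Δ = −F gives Δ = (-1.7917, 0.5000).
Then the next iterate is (u, v)₁ = (1.2083, -1.0000).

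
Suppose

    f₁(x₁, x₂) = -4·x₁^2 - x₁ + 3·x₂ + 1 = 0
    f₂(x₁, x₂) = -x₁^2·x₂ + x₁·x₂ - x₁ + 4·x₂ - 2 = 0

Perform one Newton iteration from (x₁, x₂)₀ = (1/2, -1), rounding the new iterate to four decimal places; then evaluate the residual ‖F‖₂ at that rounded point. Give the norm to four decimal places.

At (1/2, -1): F = (-3.5000, -6.7500).
Jacobian J = [[-8·x₁ - 1, 3], [-2·x₁·x₂ + x₂ - 1, -x₁^2 + x₁ + 4]].
At the point, J = [[-5.0000, 3.0000], [-1.0000, 4.2500]] (det J = -18.2500).
Solving J·Δ = −F gives Δ = (0.2945, 1.6575).
Then the next iterate is (x₁, x₂)₁ = (0.7945, 0.6575).
Re-evaluating at (0.7945, 0.6575): F = (-0.346921, -0.057150), so ‖F‖₂ = 0.3516.

0.3516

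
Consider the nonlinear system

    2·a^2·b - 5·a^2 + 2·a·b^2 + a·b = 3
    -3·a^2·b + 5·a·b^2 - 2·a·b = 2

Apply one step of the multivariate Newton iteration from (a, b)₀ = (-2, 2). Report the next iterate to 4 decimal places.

At (-2, 2): F = (-27.0000, -58.0000).
Jacobian J = [[4·a·b - 10·a + 2·b^2 + b, 2·a^2 + 4·a·b + a], [-6·a·b + 5·b^2 - 2·b, -3·a^2 + 10·a·b - 2·a]].
At the point, J = [[14.0000, -10.0000], [40.0000, -48.0000]] (det J = -272.0000).
Solving J·Δ = −F gives Δ = (2.6324, 0.9853).
Then the next iterate is (a, b)₁ = (0.6324, 2.9853).

(0.6324, 2.9853)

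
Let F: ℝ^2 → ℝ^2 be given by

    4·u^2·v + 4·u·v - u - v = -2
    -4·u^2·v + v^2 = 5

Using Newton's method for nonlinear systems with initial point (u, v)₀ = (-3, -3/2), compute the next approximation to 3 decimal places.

(-3.093, -0.100)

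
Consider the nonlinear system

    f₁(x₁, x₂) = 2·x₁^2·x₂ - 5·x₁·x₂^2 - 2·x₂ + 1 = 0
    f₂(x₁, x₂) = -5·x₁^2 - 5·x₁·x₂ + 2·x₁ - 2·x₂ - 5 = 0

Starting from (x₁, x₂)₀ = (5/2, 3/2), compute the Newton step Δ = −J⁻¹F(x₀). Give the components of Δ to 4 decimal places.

At (5/2, 3/2): F = (-11.3750, -53.0000).
Jacobian J = [[4·x₁·x₂ - 5·x₂^2, 2·x₁^2 - 10·x₁·x₂ - 2], [-10·x₁ - 5·x₂ + 2, -5·x₁ - 2]].
At the point, J = [[3.7500, -27.0000], [-30.5000, -14.5000]] (det J = -877.8750).
Solving J·Δ = −F gives Δ = (-1.4422, -0.6216).

(-1.4422, -0.6216)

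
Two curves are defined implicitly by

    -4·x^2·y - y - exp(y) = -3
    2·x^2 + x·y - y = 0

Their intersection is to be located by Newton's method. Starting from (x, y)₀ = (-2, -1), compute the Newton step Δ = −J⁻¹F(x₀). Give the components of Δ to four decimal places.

At (-2, -1): F = (19.632121, 11.0000).
Jacobian J = [[-8·x·y, -4·x^2 - exp(y) - 1], [4·x + y, x - 1]].
At the point, J = [[-16.0000, -17.367879], [-9.0000, -3.0000]] (det J = -108.310915).
Solving J·Δ = −F gives Δ = (1.2201, 0.0064).

(1.2201, 0.0064)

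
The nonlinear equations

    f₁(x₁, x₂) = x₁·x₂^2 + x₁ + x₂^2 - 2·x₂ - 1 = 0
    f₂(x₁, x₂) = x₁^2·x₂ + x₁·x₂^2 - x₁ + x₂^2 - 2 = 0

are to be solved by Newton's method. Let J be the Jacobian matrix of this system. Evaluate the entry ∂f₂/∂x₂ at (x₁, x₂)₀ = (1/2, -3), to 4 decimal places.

∂f₂/∂x₂ = x₁^2 + 2·x₁·x₂ + 2·x₂.
At (1/2, -3) this is -8.7500.

-8.7500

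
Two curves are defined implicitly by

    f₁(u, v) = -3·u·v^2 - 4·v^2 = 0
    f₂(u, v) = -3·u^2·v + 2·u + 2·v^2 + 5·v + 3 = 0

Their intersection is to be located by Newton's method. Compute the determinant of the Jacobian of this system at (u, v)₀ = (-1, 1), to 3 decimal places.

J = [[-3·v^2, -6·u·v - 8·v], [-6·u·v + 2, -3·u^2 + 4·v + 5]].
At the point, J = [[-3.000, -2.000], [8.000, 6.000]].
det J = -2.000.

-2.000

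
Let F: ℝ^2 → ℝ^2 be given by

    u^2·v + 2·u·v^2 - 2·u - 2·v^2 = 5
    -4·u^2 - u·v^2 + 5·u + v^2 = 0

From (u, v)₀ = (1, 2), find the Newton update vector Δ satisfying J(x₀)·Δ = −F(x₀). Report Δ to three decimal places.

At (1, 2): F = (-5.000, 1.000).
Jacobian J = [[2·u·v + 2·v^2 - 2, u^2 + 4·u·v - 4·v], [-8·u - v^2 + 5, -2·u·v + 2·v]].
At the point, J = [[10.000, 1.000], [-7.000, 0.000]] (det J = 7.000).
Solving J·Δ = −F gives Δ = (0.143, 3.571).

(0.143, 3.571)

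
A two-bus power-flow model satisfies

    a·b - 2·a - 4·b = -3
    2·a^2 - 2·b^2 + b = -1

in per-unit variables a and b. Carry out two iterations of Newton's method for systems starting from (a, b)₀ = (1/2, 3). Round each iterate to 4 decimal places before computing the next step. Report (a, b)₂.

(6.5601, 3.8998)

At (1/2, 3): F = (-8.5000, -13.5000).
Jacobian J = [[b - 2, a - 4], [4·a, -4·b + 1]].
At the point, J = [[1.0000, -3.5000], [2.0000, -11.0000]] (det J = -4.0000).
Solving J·Δ = −F gives Δ = (11.5625, 0.8750).
Then the next iterate is (a, b)₁ = (12.0625, 3.8750).
Round to (12.0625, 3.8750) and repeat: F = (10.117188, 265.851562), J = [[1.8750, 8.0625], [48.2500, -14.5000]].
Δ = (-5.5024, 0.0248), so (a, b)₂ = (6.5601, 3.8998).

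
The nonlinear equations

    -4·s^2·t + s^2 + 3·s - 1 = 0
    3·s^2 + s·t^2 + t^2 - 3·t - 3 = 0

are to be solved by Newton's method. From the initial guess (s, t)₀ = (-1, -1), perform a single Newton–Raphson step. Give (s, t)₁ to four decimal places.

(-10.0000, 15.0000)

At (-1, -1): F = (1.0000, 3.0000).
Jacobian J = [[-8·s·t + 2·s + 3, -4·s^2], [6·s + t^2, 2·s·t + 2·t - 3]].
At the point, J = [[-7.0000, -4.0000], [-5.0000, -3.0000]] (det J = 1.0000).
Solving J·Δ = −F gives Δ = (-9.0000, 16.0000).
Then the next iterate is (s, t)₁ = (-10.0000, 15.0000).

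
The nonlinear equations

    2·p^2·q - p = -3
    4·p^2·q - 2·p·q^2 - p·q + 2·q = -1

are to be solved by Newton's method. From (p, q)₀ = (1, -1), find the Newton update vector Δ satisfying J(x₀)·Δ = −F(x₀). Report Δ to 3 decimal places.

At (1, -1): F = (0.000, -6.000).
Jacobian J = [[4·p·q - 1, 2·p^2], [8·p·q - 2·q^2 - q, 4·p^2 - 4·p·q - p + 2]].
At the point, J = [[-5.000, 2.000], [-9.000, 9.000]] (det J = -27.000).
Solving J·Δ = −F gives Δ = (0.444, 1.111).

(0.444, 1.111)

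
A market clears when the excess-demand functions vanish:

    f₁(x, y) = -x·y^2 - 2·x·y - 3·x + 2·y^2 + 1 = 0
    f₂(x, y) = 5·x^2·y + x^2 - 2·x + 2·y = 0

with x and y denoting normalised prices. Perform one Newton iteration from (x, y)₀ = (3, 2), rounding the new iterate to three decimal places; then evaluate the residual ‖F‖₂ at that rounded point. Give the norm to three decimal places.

At (3, 2): F = (-24.000, 97.000).
Jacobian J = [[-y^2 - 2·y - 3, -2·x·y - 2·x + 4·y], [10·x·y + 2·x - 2, 5·x^2 + 2]].
At the point, J = [[-11.000, -10.000], [64.000, 47.000]] (det J = 123.000).
Solving J·Δ = −F gives Δ = (1.285, -3.813).
Then the next iterate is (x, y)₁ = (4.285, -1.813).
Re-evaluating at (4.285, -1.813): F = (-3.82831, -160.27928), so ‖F‖₂ = 160.325.

160.325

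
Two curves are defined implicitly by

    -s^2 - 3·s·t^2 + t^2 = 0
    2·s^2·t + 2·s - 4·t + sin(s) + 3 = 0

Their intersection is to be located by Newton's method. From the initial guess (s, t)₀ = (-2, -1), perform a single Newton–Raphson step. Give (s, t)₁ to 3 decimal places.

(-1.488, -0.749)

At (-2, -1): F = (3.000, -5.90930).
Jacobian J = [[-2·s - 3·t^2, -6·s·t + 2·t], [4·s·t + cos(s) + 2, 2·s^2 - 4]].
At the point, J = [[1.000, -14.000], [9.58385, 4.000]] (det J = 138.17394).
Solving J·Δ = −F gives Δ = (0.512, 0.251).
Then the next iterate is (s, t)₁ = (-1.488, -0.749).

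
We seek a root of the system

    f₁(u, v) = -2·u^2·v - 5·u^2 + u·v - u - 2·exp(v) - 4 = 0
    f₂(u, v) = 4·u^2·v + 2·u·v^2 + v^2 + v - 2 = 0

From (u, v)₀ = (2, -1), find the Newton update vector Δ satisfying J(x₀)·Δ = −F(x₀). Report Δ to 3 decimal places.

At (2, -1): F = (-20.73576, -14.000).
Jacobian J = [[-4·u·v - 10·u + v - 1, -2·u^2 + u - 2·exp(v)], [8·u·v + 2·v^2, 4·u^2 + 4·u·v + 2·v + 1]].
At the point, J = [[-14.000, -6.73576], [-14.000, 7.000]] (det J = -192.30062).
Solving J·Δ = −F gives Δ = (-1.245, -0.490).

(-1.245, -0.490)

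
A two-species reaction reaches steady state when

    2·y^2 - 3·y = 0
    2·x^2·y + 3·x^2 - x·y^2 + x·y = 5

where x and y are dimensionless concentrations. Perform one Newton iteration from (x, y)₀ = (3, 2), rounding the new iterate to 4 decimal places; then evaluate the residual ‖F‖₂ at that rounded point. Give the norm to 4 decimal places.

At (3, 2): F = (2.0000, 52.0000).
Jacobian J = [[0, 4·y - 3], [4·x·y + 6·x - y^2 + y, 2·x^2 - 2·x·y + x]].
At the point, J = [[0.0000, 5.0000], [40.0000, 9.0000]] (det J = -200.0000).
Solving J·Δ = −F gives Δ = (-1.2100, -0.4000).
Then the next iterate is (x, y)₁ = (1.7900, 1.6000).
Re-evaluating at (1.7900, 1.6000): F = (0.3200, 13.147020), so ‖F‖₂ = 13.1509.

13.1509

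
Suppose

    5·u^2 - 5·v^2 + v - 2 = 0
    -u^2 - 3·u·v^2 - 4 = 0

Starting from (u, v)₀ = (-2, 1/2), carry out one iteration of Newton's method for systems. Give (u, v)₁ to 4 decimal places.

(-1.2757, 1.1910)

At (-2, 1/2): F = (17.2500, -6.5000).
Jacobian J = [[10·u, -10·v + 1], [-2·u - 3·v^2, -6·u·v]].
At the point, J = [[-20.0000, -4.0000], [3.2500, 6.0000]] (det J = -107.0000).
Solving J·Δ = −F gives Δ = (0.7243, 0.6910).
Then the next iterate is (u, v)₁ = (-1.2757, 1.1910).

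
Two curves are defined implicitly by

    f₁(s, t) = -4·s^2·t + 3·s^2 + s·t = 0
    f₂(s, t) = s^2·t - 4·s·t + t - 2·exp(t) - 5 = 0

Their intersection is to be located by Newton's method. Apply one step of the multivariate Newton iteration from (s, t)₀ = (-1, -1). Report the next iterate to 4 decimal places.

(-1.3383, 1.6149)

At (-1, -1): F = (8.0000, -11.735759).
Jacobian J = [[-8·s·t + 6·s + t, -4·s^2 + s], [2·s·t - 4·t, s^2 - 4·s - 2·exp(t) + 1]].
At the point, J = [[-15.0000, -5.0000], [6.0000, 5.264241]] (det J = -48.963617).
Solving J·Δ = −F gives Δ = (-0.3383, 2.6149).
Then the next iterate is (s, t)₁ = (-1.3383, 1.6149).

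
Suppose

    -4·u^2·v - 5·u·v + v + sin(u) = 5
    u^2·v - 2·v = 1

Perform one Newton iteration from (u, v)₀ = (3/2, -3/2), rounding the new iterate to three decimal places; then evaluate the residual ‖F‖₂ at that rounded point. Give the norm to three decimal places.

3.816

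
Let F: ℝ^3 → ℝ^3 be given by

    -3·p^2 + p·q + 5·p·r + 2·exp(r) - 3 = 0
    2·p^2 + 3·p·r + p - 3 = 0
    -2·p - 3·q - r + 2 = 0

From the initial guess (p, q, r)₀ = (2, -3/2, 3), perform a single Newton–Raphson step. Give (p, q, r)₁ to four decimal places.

At (2, -3/2, 3): F = (52.171074, 25.0000, -0.5000).
Jacobian J = [[-6·p + q + 5·r, p, 5·p + 2·exp(r)], [4·p + 3·r + 1, 0, 3·p], [-2, -3, -1]].
At the point, J = [[1.5000, 2.0000, 50.171074], [18.0000, 0.0000, 6.0000], [-2.0000, -3.0000, -1.0000]] (det J = -2670.237988).
Solving J·Δ = −F gives Δ = (-1.0410, 0.8752, -1.0436).
Then the next iterate is (p, q, r)₁ = (0.9590, -0.6248, 1.9564).

(0.9590, -0.6248, 1.9564)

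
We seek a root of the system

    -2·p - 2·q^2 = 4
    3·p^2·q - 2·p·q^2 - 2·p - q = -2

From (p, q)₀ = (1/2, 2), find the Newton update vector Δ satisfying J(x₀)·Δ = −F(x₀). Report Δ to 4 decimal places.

(1.1596, -1.9149)

At (1/2, 2): F = (-13.0000, -3.5000).
Jacobian J = [[-2, -4·q], [6·p·q - 2·q^2 - 2, 3·p^2 - 4·p·q - 1]].
At the point, J = [[-2.0000, -8.0000], [-4.0000, -4.2500]] (det J = -23.5000).
Solving J·Δ = −F gives Δ = (1.1596, -1.9149).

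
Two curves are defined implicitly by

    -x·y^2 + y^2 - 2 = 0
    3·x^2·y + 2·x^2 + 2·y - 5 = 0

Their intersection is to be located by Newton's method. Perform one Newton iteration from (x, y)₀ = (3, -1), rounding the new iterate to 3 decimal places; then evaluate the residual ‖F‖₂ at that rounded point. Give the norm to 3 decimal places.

332.354

At (3, -1): F = (-4.000, -16.000).
Jacobian J = [[-y^2, -2·x·y + 2·y], [6·x·y + 4·x, 3·x^2 + 2]].
At the point, J = [[-1.000, 4.000], [-6.000, 29.000]] (det J = -5.000).
Solving J·Δ = −F gives Δ = (-10.400, -1.600).
Then the next iterate is (x, y)₁ = (-7.400, -2.600).
Re-evaluating at (-7.400, -2.600): F = (54.784, -327.808), so ‖F‖₂ = 332.354.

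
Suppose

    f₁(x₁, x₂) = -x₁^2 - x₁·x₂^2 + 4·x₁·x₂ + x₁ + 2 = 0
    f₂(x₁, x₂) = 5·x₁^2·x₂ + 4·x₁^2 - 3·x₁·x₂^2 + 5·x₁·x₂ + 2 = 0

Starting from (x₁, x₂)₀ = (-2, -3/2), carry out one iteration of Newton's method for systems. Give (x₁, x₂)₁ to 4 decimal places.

At (-2, -3/2): F = (12.5000, 16.5000).
Jacobian J = [[-2·x₁ - x₂^2 + 4·x₂ + 1, -2·x₁·x₂ + 4·x₁], [10·x₁·x₂ + 8·x₁ - 3·x₂^2 + 5·x₂, 5·x₁^2 - 6·x₁·x₂ + 5·x₁]].
At the point, J = [[-3.2500, -14.0000], [-0.2500, -8.0000]] (det J = 22.5000).
Solving J·Δ = −F gives Δ = (-5.8222, 2.2444).
Then the next iterate is (x₁, x₂)₁ = (-7.8222, 0.7444).

(-7.8222, 0.7444)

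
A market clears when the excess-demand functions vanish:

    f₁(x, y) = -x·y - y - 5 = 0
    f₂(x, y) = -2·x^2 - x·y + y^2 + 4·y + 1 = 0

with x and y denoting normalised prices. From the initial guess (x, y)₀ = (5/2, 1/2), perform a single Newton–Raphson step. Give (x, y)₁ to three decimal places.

(1.089, -1.227)

At (5/2, 1/2): F = (-6.750, -10.500).
Jacobian J = [[-y, -x - 1], [-4·x - y, -x + 2·y + 4]].
At the point, J = [[-0.500, -3.500], [-10.500, 2.500]] (det J = -38.000).
Solving J·Δ = −F gives Δ = (-1.411, -1.727).
Then the next iterate is (x, y)₁ = (1.089, -1.227).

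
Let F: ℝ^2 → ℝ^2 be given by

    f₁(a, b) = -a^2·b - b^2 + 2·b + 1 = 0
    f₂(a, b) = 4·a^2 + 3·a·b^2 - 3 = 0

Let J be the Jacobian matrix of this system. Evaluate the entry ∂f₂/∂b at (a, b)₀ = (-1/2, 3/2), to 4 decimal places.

-4.5000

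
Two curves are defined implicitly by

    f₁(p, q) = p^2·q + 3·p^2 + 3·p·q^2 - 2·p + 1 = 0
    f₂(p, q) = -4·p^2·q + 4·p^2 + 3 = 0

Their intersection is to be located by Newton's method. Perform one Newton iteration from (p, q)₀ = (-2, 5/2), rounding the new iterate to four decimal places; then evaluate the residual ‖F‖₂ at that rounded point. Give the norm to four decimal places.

6.1394

At (-2, 5/2): F = (-10.5000, -21.0000).
Jacobian J = [[2·p·q + 6·p + 3·q^2 - 2, p^2 + 6·p·q], [-8·p·q + 8·p, -4·p^2]].
At the point, J = [[-5.2500, -26.0000], [24.0000, -16.0000]] (det J = 708.0000).
Solving J·Δ = −F gives Δ = (0.5339, -0.5117).
Then the next iterate is (p, q)₁ = (-1.4661, 1.9883).
Re-evaluating at (-1.4661, 1.9883): F = (-2.733664, -5.497203), so ‖F‖₂ = 6.1394.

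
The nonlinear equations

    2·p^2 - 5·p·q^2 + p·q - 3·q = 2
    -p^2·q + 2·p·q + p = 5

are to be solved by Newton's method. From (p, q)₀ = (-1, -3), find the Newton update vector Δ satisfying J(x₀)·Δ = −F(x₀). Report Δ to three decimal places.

(-0.317, 2.161)

At (-1, -3): F = (57.000, 3.000).
Jacobian J = [[4·p - 5·q^2 + q, -10·p·q + p - 3], [-2·p·q + 2·q + 1, -p^2 + 2·p]].
At the point, J = [[-52.000, -34.000], [-11.000, -3.000]] (det J = -218.000).
Solving J·Δ = −F gives Δ = (-0.317, 2.161).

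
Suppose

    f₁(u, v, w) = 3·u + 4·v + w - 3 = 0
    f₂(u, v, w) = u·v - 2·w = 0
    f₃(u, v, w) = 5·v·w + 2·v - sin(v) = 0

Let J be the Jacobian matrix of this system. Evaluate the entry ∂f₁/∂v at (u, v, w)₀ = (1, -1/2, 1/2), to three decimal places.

∂f₁/∂v = 4.
At (1, -1/2, 1/2) this is 4.000.

4.000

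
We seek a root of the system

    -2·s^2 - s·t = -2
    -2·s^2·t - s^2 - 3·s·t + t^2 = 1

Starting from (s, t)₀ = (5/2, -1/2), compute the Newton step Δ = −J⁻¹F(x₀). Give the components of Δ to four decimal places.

(-0.9926, 0.0720)

At (5/2, -1/2): F = (-9.2500, 3.0000).
Jacobian J = [[-4·s - t, -s], [-4·s·t - 2·s - 3·t, -2·s^2 - 3·s + 2·t]].
At the point, J = [[-9.5000, -2.5000], [1.5000, -21.0000]] (det J = 203.2500).
Solving J·Δ = −F gives Δ = (-0.9926, 0.0720).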